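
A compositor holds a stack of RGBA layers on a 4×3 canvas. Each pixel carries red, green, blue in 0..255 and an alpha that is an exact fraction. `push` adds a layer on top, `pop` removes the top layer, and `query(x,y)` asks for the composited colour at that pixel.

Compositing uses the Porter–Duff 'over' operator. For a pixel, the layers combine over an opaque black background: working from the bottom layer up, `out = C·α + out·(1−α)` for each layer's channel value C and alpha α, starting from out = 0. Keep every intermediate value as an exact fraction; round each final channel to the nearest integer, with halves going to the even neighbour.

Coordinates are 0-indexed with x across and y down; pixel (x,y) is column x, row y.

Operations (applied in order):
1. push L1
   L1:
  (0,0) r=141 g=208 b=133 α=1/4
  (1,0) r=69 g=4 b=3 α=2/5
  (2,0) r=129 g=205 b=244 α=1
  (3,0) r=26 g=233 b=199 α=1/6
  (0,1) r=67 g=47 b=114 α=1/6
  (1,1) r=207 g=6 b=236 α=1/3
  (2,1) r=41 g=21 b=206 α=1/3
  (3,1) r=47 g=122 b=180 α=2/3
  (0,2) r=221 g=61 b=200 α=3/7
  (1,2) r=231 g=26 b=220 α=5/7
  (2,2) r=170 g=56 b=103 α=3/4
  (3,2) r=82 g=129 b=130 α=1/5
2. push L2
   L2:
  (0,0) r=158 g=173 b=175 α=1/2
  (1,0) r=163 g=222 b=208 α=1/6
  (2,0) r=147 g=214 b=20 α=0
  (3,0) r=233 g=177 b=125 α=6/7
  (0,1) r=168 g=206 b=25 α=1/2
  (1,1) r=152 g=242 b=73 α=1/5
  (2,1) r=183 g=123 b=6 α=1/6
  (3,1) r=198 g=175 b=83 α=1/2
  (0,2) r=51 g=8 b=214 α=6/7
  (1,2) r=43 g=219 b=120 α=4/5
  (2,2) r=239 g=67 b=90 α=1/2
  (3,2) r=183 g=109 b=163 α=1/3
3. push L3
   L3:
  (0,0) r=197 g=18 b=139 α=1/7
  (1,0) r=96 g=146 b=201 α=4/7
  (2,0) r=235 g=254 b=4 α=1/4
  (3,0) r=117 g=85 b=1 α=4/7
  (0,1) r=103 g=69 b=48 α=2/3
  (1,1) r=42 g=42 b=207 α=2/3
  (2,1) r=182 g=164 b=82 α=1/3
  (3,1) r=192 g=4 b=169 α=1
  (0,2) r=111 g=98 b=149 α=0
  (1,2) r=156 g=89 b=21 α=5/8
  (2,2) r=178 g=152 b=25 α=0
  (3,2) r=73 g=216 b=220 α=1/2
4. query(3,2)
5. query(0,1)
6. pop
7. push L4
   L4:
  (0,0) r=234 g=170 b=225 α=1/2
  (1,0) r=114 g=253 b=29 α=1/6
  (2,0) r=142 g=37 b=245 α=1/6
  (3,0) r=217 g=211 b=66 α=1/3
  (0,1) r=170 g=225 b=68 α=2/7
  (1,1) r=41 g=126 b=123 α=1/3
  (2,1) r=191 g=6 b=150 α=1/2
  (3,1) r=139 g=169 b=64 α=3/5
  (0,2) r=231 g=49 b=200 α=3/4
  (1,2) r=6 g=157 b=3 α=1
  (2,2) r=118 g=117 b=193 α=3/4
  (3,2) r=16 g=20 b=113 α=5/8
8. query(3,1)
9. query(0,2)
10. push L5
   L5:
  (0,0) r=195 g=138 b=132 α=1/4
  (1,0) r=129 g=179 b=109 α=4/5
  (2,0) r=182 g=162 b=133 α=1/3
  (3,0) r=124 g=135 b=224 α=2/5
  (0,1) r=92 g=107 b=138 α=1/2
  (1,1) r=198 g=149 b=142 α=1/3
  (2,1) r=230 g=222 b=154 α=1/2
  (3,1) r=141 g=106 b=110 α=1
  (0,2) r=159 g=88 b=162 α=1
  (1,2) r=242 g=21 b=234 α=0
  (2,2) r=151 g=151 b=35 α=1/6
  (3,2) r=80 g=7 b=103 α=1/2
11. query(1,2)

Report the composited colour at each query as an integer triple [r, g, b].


(3,2) stack=L1,L2,L3; from [0,0,0]:
+L1 (α=1/5) → [82/5, 129/5, 26]
+L2 (α=1/3) → [1079/15, 803/15, 215/3]
+L3 (α=1/2) → [1087/15, 4043/30, 875/6]
rounded: [72, 135, 146]

(0,1) stack=L1,L2,L3; from [0,0,0]:
L1 α=1/6: [67/6, 47/6, 19]
L2 α=1/2: [1075/12, 1283/12, 22]
L3 α=2/3: [3547/36, 2939/36, 118/3]
→ [99, 82, 39]

at x=3,y=1 over L1,L2,L4:
+L1 (α=2/3) → [94/3, 244/3, 120]
+L2 (α=1/2) → [344/3, 769/6, 203/2]
+L4 (α=3/5) → [1939/15, 458/3, 79]
rounded: [129, 153, 79]

(0,2) stack=L1,L2,L4; from [0,0,0]:
+L1 (α=3/7) → [663/7, 183/7, 600/7]
+L2 (α=6/7) → [2805/49, 519/49, 9588/49]
+L4 (α=3/4) → [18381/98, 3861/98, 9747/49]
= [188, 39, 199]

query (1,2) [L1,L2,L4,L5] — begin 0,0,0
L1 α=5/7: [165, 130/7, 1100/7]
L2 α=4/5: [337/5, 6262/35, 892/7]
L4 α=1: [6, 157, 3]
L5 α=0: [6, 157, 3]
rounded: [6, 157, 3]


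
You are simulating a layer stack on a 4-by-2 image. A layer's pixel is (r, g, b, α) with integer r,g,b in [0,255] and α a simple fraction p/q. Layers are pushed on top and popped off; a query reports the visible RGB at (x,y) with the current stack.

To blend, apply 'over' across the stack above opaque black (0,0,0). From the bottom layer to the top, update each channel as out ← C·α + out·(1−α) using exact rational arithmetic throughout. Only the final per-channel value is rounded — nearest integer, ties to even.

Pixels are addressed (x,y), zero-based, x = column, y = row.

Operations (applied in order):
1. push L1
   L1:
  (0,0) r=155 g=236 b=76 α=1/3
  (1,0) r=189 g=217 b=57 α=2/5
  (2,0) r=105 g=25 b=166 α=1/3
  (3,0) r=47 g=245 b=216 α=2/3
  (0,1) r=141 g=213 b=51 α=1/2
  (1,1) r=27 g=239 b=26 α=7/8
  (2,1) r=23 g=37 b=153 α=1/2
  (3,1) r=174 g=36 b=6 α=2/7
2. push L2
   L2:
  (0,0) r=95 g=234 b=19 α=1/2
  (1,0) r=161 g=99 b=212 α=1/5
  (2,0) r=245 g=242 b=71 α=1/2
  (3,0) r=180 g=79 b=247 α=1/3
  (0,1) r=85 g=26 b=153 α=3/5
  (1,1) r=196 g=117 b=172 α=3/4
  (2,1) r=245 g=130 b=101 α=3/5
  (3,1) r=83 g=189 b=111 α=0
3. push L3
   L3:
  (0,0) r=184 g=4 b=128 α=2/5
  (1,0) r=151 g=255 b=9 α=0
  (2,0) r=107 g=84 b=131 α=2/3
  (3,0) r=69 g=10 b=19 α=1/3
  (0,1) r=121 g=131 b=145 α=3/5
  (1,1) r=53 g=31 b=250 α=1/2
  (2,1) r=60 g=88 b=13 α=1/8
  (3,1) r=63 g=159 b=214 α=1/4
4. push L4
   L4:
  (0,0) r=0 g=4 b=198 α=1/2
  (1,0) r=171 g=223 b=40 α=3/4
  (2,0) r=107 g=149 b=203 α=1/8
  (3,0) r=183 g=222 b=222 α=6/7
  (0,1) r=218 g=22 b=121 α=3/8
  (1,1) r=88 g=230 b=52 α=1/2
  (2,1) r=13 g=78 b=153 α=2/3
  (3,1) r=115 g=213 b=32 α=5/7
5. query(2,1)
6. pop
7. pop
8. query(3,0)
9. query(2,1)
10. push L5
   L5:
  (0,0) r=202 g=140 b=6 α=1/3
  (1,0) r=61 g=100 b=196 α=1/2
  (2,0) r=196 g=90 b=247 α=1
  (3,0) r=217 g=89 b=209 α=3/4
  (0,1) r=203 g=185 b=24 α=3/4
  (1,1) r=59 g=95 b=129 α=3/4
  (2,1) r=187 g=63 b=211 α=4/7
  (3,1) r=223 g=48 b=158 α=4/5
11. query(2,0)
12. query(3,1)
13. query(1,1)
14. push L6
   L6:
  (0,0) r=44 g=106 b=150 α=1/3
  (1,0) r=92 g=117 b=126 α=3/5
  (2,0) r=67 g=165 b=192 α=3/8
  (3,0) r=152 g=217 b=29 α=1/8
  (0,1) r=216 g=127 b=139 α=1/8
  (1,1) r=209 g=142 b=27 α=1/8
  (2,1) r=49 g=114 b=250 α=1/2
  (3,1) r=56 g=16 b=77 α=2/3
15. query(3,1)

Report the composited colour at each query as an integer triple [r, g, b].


(2,1) stack=L1,L2,L3,L4; from [0,0,0]:
after L1 α=1/2: [23/2, 37/2, 153/2]
after L2 α=3/5: [758/5, 427/5, 456/5]
after L3 α=1/8: [2803/20, 3429/40, 3257/40]
after L4 α=2/3: [3323/60, 3223/40, 15497/120]
→ [55, 81, 129]

at x=3,y=0 over L1,L2:
+L1 (α=2/3) → [94/3, 490/3, 144]
+L2 (α=1/3) → [728/9, 1217/9, 535/3]
= [81, 135, 178]

(2,1) stack=L1,L2; from [0,0,0]:
after L1 α=1/2: [23/2, 37/2, 153/2]
after L2 α=3/5: [758/5, 427/5, 456/5]
→ [152, 85, 91]

query (2,0) [L1,L2,L5] — begin 0,0,0
L1 α=1/3: [35, 25/3, 166/3]
L2 α=1/2: [140, 751/6, 379/6]
L5 α=1: [196, 90, 247]
= [196, 90, 247]

at x=3,y=1 over L1,L2,L5:
L1 α=2/7: [348/7, 72/7, 12/7]
L2 α=0: [348/7, 72/7, 12/7]
L5 α=4/5: [6592/35, 1416/35, 4436/35]
rounded: [188, 40, 127]

query (1,1) [L1,L2,L5] — begin 0,0,0
+L1 (α=7/8) → [189/8, 1673/8, 91/4]
+L2 (α=3/4) → [4893/32, 4481/32, 2155/16]
+L5 (α=3/4) → [10557/128, 13601/128, 8347/64]
→ [82, 106, 130]

at x=3,y=1 over L1,L2,L5,L6:
L1 α=2/7: [348/7, 72/7, 12/7]
L2 α=0: [348/7, 72/7, 12/7]
L5 α=4/5: [6592/35, 1416/35, 4436/35]
L6 α=2/3: [3504/35, 2536/105, 9826/105]
rounded: [100, 24, 94]


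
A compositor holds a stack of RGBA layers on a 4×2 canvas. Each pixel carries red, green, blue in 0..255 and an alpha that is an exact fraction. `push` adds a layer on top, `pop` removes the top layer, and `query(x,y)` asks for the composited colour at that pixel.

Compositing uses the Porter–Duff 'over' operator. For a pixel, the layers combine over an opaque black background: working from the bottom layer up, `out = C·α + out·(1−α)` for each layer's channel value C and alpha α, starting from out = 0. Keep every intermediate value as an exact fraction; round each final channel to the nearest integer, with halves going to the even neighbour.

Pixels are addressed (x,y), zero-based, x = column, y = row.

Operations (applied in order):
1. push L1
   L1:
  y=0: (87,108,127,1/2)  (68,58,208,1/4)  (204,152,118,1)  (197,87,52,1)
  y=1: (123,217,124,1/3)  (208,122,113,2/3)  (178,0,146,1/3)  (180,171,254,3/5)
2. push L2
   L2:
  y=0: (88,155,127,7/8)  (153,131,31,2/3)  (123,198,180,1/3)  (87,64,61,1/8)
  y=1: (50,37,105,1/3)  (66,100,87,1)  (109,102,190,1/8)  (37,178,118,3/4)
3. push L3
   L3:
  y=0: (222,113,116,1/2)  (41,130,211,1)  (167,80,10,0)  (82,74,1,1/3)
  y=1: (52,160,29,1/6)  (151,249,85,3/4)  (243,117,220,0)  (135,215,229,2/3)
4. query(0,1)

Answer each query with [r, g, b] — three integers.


at x=0,y=1 over L1,L2,L3:
L1 α=1/3: [41, 217/3, 124/3]
L2 α=1/3: [44, 545/9, 563/9]
L3 α=1/6: [136/3, 4165/54, 1538/27]
= [45, 77, 57]


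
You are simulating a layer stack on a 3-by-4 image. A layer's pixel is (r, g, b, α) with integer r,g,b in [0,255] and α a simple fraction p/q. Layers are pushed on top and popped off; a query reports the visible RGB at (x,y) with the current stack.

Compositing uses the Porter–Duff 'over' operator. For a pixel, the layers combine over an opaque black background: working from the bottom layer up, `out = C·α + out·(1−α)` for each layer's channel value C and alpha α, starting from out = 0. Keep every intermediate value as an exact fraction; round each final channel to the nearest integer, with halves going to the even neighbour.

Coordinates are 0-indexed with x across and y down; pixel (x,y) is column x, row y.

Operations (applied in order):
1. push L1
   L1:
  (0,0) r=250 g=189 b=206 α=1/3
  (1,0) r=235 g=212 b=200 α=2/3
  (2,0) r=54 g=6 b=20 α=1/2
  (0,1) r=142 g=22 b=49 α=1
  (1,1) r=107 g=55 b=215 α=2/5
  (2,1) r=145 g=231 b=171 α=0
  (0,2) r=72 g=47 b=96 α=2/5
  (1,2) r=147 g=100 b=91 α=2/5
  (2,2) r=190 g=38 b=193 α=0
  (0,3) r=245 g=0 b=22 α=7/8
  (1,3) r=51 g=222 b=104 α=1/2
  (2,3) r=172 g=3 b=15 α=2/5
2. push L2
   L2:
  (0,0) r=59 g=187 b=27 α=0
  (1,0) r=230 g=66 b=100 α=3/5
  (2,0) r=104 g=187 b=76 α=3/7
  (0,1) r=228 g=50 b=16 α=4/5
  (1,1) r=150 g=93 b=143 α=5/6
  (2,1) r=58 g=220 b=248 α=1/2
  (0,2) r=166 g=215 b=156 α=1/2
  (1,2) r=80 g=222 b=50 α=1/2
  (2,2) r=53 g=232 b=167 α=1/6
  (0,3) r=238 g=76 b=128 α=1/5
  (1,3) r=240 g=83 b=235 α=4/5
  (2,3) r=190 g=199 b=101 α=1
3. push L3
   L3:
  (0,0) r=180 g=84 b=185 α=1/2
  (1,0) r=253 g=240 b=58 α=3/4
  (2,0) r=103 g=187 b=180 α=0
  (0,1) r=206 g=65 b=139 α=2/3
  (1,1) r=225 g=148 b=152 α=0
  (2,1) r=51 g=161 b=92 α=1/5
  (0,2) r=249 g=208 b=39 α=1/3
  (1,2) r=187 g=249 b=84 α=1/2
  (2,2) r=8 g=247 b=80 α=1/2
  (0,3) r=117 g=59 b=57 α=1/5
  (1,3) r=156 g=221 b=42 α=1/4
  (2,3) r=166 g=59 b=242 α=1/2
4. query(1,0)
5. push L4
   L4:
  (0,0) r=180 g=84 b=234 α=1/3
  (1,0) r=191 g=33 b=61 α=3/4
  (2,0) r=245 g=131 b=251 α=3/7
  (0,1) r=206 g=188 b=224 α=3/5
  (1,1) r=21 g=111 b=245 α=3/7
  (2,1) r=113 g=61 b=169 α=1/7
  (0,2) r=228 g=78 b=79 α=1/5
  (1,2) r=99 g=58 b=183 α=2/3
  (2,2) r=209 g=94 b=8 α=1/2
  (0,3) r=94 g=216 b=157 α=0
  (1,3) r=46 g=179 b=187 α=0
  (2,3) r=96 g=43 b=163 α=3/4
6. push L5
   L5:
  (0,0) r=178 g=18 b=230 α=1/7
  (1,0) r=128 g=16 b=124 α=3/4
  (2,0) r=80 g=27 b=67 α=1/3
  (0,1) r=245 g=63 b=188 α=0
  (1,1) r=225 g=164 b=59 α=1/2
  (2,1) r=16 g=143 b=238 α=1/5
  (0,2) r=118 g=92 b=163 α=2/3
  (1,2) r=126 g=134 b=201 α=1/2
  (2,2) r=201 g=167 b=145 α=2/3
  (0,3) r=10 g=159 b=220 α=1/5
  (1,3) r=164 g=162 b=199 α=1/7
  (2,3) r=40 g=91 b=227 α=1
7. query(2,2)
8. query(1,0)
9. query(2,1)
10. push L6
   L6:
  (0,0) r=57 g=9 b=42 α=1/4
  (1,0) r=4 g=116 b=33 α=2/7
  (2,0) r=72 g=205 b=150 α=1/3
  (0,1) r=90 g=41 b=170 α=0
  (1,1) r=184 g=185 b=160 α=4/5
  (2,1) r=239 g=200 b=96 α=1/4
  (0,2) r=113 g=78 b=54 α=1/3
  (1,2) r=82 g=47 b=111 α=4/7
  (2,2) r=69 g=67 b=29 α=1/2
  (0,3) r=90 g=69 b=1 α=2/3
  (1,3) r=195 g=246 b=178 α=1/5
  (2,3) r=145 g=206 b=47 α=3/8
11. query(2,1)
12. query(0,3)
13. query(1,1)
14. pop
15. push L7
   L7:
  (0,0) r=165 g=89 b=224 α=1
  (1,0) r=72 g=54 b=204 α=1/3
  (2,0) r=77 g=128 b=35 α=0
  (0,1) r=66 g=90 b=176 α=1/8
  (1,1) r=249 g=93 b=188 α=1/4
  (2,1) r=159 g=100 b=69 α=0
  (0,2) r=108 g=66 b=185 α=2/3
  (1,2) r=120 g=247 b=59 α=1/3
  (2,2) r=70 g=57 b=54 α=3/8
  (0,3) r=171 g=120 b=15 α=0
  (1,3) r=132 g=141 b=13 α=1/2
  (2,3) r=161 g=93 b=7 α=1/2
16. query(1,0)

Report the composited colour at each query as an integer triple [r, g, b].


query (1,0) [L1,L2,L3] — begin 0,0,0
after L1 α=2/3: [470/3, 424/3, 400/3]
after L2 α=3/5: [602/3, 1442/15, 340/3]
after L3 α=3/4: [2879/12, 6121/30, 431/6]
= [240, 204, 72]

query (2,2) [L1,L2,L3,L4,L5] — begin 0,0,0
after L1 α=0: [0, 0, 0]
after L2 α=1/6: [53/6, 116/3, 167/6]
after L3 α=1/2: [101/12, 857/6, 647/12]
after L4 α=1/2: [2609/24, 1421/12, 743/24]
after L5 α=2/3: [12257/72, 5429/36, 7703/72]
→ [170, 151, 107]

query (1,0) [L1,L2,L3,L4,L5] — begin 0,0,0
+L1 (α=2/3) → [470/3, 424/3, 400/3]
+L2 (α=3/5) → [602/3, 1442/15, 340/3]
+L3 (α=3/4) → [2879/12, 6121/30, 431/6]
+L4 (α=3/4) → [9755/48, 9091/120, 1529/24]
+L5 (α=3/4) → [28187/192, 14851/480, 10457/96]
= [147, 31, 109]

(2,1) stack=L1,L2,L3,L4,L5; from [0,0,0]:
L1 α=0: [0, 0, 0]
L2 α=1/2: [29, 110, 124]
L3 α=1/5: [167/5, 601/5, 588/5]
L4 α=1/7: [1567/35, 3911/35, 4373/35]
L5 α=1/5: [6828/175, 20649/175, 25822/175]
= [39, 118, 148]

(2,1) stack=L1,L2,L3,L4,L5,L6; from [0,0,0]:
L1 α=0: [0, 0, 0]
L2 α=1/2: [29, 110, 124]
L3 α=1/5: [167/5, 601/5, 588/5]
L4 α=1/7: [1567/35, 3911/35, 4373/35]
L5 α=1/5: [6828/175, 20649/175, 25822/175]
L6 α=1/4: [62309/700, 96947/700, 47133/350]
→ [89, 138, 135]

(0,3) stack=L1,L2,L3,L4,L5,L6; from [0,0,0]:
L1 α=7/8: [1715/8, 0, 77/4]
L2 α=1/5: [2191/10, 76/5, 41]
L3 α=1/5: [4967/25, 599/25, 221/5]
L4 α=0: [4967/25, 599/25, 221/5]
L5 α=1/5: [20118/125, 6371/125, 1984/25]
L6 α=2/3: [14206/125, 23621/375, 678/25]
rounded: [114, 63, 27]

at x=1,y=1 over L1,L2,L3,L4,L5,L6:
after L1 α=2/5: [214/5, 22, 86]
after L2 α=5/6: [1982/15, 487/6, 267/2]
after L3 α=0: [1982/15, 487/6, 267/2]
after L4 α=3/7: [8873/105, 1973/21, 1269/7]
after L5 α=1/2: [16249/105, 5417/42, 841/7]
after L6 α=4/5: [93529/525, 36497/210, 5321/35]
= [178, 174, 152]

(1,0) stack=L1,L2,L3,L4,L5,L7; from [0,0,0]:
after L1 α=2/3: [470/3, 424/3, 400/3]
after L2 α=3/5: [602/3, 1442/15, 340/3]
after L3 α=3/4: [2879/12, 6121/30, 431/6]
after L4 α=3/4: [9755/48, 9091/120, 1529/24]
after L5 α=3/4: [28187/192, 14851/480, 10457/96]
after L7 α=1/3: [35099/288, 27811/720, 20249/144]
= [122, 39, 141]


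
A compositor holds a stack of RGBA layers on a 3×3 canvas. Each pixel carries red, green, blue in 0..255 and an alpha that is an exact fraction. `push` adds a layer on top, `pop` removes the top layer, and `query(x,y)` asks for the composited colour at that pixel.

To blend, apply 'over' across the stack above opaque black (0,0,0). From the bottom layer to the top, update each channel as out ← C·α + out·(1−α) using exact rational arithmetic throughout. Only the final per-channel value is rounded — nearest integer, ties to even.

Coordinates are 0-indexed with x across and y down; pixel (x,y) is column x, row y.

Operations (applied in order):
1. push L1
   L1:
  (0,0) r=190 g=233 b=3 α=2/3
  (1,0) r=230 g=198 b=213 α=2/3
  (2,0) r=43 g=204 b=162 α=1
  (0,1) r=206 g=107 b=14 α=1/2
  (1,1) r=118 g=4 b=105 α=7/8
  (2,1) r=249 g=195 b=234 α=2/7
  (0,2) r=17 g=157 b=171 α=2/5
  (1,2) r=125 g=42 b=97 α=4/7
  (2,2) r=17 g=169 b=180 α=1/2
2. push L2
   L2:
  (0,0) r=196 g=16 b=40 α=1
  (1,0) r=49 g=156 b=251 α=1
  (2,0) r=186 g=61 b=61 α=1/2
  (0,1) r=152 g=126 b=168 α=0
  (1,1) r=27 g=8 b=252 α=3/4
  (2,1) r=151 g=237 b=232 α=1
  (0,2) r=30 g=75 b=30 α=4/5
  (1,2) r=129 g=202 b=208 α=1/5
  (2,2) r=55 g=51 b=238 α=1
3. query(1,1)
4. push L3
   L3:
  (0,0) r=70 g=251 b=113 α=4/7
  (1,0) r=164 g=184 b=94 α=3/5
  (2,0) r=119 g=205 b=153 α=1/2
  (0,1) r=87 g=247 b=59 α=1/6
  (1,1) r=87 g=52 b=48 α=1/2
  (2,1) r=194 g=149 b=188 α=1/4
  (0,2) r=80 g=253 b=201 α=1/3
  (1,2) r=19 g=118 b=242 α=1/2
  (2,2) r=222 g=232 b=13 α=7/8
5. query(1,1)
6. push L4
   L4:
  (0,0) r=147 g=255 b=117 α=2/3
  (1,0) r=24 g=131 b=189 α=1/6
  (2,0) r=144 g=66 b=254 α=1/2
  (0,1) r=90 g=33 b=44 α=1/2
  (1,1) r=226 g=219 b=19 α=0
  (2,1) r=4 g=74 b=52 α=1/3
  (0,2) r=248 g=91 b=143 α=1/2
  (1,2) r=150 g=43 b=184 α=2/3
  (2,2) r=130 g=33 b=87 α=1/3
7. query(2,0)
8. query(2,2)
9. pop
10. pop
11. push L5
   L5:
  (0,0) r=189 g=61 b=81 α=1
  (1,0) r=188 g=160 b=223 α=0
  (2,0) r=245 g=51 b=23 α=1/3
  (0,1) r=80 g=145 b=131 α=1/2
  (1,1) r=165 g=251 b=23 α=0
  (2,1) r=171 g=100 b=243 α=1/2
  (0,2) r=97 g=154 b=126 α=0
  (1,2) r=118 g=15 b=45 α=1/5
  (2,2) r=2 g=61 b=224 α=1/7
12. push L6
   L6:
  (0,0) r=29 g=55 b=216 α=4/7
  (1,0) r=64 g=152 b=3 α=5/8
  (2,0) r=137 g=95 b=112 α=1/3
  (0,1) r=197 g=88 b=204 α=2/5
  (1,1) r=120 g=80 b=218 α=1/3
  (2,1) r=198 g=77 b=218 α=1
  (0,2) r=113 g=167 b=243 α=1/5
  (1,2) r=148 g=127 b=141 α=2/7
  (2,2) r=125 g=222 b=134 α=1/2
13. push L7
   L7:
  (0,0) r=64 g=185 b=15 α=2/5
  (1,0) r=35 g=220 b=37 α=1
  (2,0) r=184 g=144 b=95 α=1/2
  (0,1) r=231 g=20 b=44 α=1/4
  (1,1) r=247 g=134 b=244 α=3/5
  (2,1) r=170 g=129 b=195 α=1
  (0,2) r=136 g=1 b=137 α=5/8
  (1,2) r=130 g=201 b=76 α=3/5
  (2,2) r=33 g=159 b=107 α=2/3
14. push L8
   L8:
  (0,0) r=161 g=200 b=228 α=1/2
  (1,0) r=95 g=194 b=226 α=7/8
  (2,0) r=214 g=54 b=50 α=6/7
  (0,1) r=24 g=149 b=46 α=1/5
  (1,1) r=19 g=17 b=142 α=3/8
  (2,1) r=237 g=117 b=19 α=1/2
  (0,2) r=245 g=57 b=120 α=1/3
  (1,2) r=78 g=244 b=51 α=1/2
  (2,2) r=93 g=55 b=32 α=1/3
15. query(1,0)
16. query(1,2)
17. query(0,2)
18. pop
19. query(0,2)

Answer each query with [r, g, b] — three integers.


at x=1,y=1 over L1,L2:
after L1 α=7/8: [413/4, 7/2, 735/8]
after L2 α=3/4: [737/16, 55/8, 6783/32]
rounded: [46, 7, 212]

query (1,1) [L1,L2,L3] — begin 0,0,0
+L1 (α=7/8) → [413/4, 7/2, 735/8]
+L2 (α=3/4) → [737/16, 55/8, 6783/32]
+L3 (α=1/2) → [2129/32, 471/16, 8319/64]
→ [67, 29, 130]

query (2,0) [L1,L2,L3,L4] — begin 0,0,0
after L1 α=1: [43, 204, 162]
after L2 α=1/2: [229/2, 265/2, 223/2]
after L3 α=1/2: [467/4, 675/4, 529/4]
after L4 α=1/2: [1043/8, 939/8, 1545/8]
rounded: [130, 117, 193]

(2,2) stack=L1,L2,L3,L4; from [0,0,0]:
+L1 (α=1/2) → [17/2, 169/2, 90]
+L2 (α=1) → [55, 51, 238]
+L3 (α=7/8) → [1609/8, 1675/8, 329/8]
+L4 (α=1/3) → [2129/12, 1807/12, 677/12]
→ [177, 151, 56]

at x=1,y=0 over L1,L2,L5,L6,L7,L8:
+L1 (α=2/3) → [460/3, 132, 142]
+L2 (α=1) → [49, 156, 251]
+L5 (α=0) → [49, 156, 251]
+L6 (α=5/8) → [467/8, 307/2, 96]
+L7 (α=1) → [35, 220, 37]
+L8 (α=7/8) → [175/2, 789/4, 1619/8]
→ [88, 197, 202]

(1,2) stack=L1,L2,L5,L6,L7,L8; from [0,0,0]:
L1 α=4/7: [500/7, 24, 388/7]
L2 α=1/5: [2903/35, 298/5, 3008/35]
L5 α=1/5: [15742/175, 1267/25, 13607/175]
L6 α=2/7: [26102/245, 2537/35, 23477/245]
L7 α=3/5: [147754/1225, 26179/175, 102814/1225]
L8 α=1/2: [121652/1225, 68879/350, 165289/2450]
= [99, 197, 67]

(0,2) stack=L1,L2,L5,L6,L7,L8; from [0,0,0]:
+L1 (α=2/5) → [34/5, 314/5, 342/5]
+L2 (α=4/5) → [634/25, 1814/25, 942/25]
+L5 (α=0) → [634/25, 1814/25, 942/25]
+L6 (α=1/5) → [5361/125, 11431/125, 9843/125]
+L7 (α=5/8) → [101083/1000, 17459/500, 57577/500]
+L8 (α=1/3) → [223583/1500, 31709/750, 87577/750]
rounded: [149, 42, 117]

(0,2) stack=L1,L2,L5,L6,L7; from [0,0,0]:
+L1 (α=2/5) → [34/5, 314/5, 342/5]
+L2 (α=4/5) → [634/25, 1814/25, 942/25]
+L5 (α=0) → [634/25, 1814/25, 942/25]
+L6 (α=1/5) → [5361/125, 11431/125, 9843/125]
+L7 (α=5/8) → [101083/1000, 17459/500, 57577/500]
= [101, 35, 115]


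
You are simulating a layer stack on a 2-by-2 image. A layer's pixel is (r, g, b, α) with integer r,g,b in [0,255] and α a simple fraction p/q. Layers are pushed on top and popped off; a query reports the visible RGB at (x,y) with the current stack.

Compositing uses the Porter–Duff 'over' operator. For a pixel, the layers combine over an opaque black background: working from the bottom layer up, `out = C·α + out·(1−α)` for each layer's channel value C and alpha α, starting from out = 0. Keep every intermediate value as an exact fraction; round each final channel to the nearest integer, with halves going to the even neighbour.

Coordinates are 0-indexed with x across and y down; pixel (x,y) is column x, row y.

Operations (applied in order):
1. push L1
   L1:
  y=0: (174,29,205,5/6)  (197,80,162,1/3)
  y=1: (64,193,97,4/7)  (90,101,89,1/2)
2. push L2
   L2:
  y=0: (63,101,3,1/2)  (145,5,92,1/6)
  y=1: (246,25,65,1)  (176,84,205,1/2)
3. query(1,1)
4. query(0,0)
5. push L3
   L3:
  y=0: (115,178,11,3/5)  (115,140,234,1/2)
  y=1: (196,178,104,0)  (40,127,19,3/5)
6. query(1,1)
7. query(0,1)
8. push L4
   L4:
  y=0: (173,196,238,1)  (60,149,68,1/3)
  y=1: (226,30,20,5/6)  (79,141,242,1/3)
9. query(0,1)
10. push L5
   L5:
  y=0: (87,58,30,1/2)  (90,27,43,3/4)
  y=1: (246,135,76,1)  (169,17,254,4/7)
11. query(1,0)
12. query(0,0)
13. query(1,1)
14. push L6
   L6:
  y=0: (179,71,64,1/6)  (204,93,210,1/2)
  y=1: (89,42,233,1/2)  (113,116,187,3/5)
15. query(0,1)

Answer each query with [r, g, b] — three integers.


at x=1,y=1 over L1,L2:
L1 α=1/2: [45, 101/2, 89/2]
L2 α=1/2: [221/2, 269/4, 499/4]
= [110, 67, 125]

at x=0,y=0 over L1,L2:
after L1 α=5/6: [145, 145/6, 1025/6]
after L2 α=1/2: [104, 751/12, 1043/12]
→ [104, 63, 87]

(1,1) stack=L1,L2,L3; from [0,0,0]:
L1 α=1/2: [45, 101/2, 89/2]
L2 α=1/2: [221/2, 269/4, 499/4]
L3 α=3/5: [341/5, 1031/10, 613/10]
→ [68, 103, 61]

query (0,1) [L1,L2,L3] — begin 0,0,0
+L1 (α=4/7) → [256/7, 772/7, 388/7]
+L2 (α=1) → [246, 25, 65]
+L3 (α=0) → [246, 25, 65]
= [246, 25, 65]

query (0,1) [L1,L2,L3,L4] — begin 0,0,0
after L1 α=4/7: [256/7, 772/7, 388/7]
after L2 α=1: [246, 25, 65]
after L3 α=0: [246, 25, 65]
after L4 α=5/6: [688/3, 175/6, 55/2]
→ [229, 29, 28]

(1,0) stack=L1,L2,L3,L4,L5; from [0,0,0]:
+L1 (α=1/3) → [197/3, 80/3, 54]
+L2 (α=1/6) → [710/9, 415/18, 181/3]
+L3 (α=1/2) → [1745/18, 2935/36, 883/6]
+L4 (α=1/3) → [2285/27, 5617/54, 1087/9]
+L5 (α=3/4) → [9575/108, 9991/216, 562/9]
= [89, 46, 62]

(0,0) stack=L1,L2,L3,L4,L5; from [0,0,0]:
after L1 α=5/6: [145, 145/6, 1025/6]
after L2 α=1/2: [104, 751/12, 1043/12]
after L3 α=3/5: [553/5, 791/6, 1241/30]
after L4 α=1: [173, 196, 238]
after L5 α=1/2: [130, 127, 134]
rounded: [130, 127, 134]

(1,1) stack=L1,L2,L3,L4,L5; from [0,0,0]:
after L1 α=1/2: [45, 101/2, 89/2]
after L2 α=1/2: [221/2, 269/4, 499/4]
after L3 α=3/5: [341/5, 1031/10, 613/10]
after L4 α=1/3: [359/5, 1736/15, 1823/15]
after L5 α=4/7: [4457/35, 2076/35, 6903/35]
→ [127, 59, 197]

(0,1) stack=L1,L2,L3,L4,L5,L6; from [0,0,0]:
L1 α=4/7: [256/7, 772/7, 388/7]
L2 α=1: [246, 25, 65]
L3 α=0: [246, 25, 65]
L4 α=5/6: [688/3, 175/6, 55/2]
L5 α=1: [246, 135, 76]
L6 α=1/2: [335/2, 177/2, 309/2]
= [168, 88, 154]


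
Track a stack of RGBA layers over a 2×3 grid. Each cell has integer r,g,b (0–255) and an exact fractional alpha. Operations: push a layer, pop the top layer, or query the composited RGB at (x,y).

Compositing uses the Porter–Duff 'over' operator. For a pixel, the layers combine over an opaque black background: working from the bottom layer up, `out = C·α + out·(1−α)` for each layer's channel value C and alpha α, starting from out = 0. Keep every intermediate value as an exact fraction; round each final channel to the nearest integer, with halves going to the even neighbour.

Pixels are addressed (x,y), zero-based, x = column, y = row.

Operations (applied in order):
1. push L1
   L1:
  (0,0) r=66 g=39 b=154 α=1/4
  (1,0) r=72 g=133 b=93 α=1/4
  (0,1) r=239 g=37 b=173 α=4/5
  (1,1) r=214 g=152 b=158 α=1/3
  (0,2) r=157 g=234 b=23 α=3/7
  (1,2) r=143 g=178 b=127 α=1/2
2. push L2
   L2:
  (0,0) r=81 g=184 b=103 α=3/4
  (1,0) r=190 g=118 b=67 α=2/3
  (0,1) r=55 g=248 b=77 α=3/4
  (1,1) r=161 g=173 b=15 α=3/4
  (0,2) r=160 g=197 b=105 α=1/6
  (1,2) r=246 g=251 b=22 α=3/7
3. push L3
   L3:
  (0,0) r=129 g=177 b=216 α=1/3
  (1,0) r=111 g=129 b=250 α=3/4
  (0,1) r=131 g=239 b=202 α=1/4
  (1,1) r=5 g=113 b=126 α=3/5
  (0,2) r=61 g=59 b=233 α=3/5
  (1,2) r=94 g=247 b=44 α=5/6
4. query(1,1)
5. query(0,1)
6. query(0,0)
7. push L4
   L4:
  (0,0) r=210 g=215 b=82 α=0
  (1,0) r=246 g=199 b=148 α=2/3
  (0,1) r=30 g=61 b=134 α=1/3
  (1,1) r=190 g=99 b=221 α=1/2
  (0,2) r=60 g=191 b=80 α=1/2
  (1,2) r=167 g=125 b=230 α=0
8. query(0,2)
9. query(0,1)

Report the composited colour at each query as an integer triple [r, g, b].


at x=1,y=1 over L1,L2,L3:
+L1 (α=1/3) → [214/3, 152/3, 158/3]
+L2 (α=3/4) → [1663/12, 1709/12, 293/12]
+L3 (α=3/5) → [1753/30, 3743/30, 2561/30]
→ [58, 125, 85]

at x=0,y=1 over L1,L2,L3:
L1 α=4/5: [956/5, 148/5, 692/5]
L2 α=3/4: [1781/20, 967/5, 1847/20]
L3 α=1/4: [7963/80, 1024/5, 9581/80]
→ [100, 205, 120]

(0,0) stack=L1,L2,L3; from [0,0,0]:
after L1 α=1/4: [33/2, 39/4, 77/2]
after L2 α=3/4: [519/8, 2247/16, 695/8]
after L3 α=1/3: [345/4, 1221/8, 1559/12]
rounded: [86, 153, 130]

query (0,2) [L1,L2,L3,L4] — begin 0,0,0
L1 α=3/7: [471/7, 702/7, 69/7]
L2 α=1/6: [3475/42, 4889/42, 180/7]
L3 α=3/5: [7318/105, 8606/105, 5253/35]
L4 α=1/2: [6809/105, 28661/210, 8053/70]
= [65, 136, 115]

query (0,1) [L1,L2,L3,L4] — begin 0,0,0
+L1 (α=4/5) → [956/5, 148/5, 692/5]
+L2 (α=3/4) → [1781/20, 967/5, 1847/20]
+L3 (α=1/4) → [7963/80, 1024/5, 9581/80]
+L4 (α=1/3) → [9163/120, 2353/15, 14941/120]
→ [76, 157, 125]


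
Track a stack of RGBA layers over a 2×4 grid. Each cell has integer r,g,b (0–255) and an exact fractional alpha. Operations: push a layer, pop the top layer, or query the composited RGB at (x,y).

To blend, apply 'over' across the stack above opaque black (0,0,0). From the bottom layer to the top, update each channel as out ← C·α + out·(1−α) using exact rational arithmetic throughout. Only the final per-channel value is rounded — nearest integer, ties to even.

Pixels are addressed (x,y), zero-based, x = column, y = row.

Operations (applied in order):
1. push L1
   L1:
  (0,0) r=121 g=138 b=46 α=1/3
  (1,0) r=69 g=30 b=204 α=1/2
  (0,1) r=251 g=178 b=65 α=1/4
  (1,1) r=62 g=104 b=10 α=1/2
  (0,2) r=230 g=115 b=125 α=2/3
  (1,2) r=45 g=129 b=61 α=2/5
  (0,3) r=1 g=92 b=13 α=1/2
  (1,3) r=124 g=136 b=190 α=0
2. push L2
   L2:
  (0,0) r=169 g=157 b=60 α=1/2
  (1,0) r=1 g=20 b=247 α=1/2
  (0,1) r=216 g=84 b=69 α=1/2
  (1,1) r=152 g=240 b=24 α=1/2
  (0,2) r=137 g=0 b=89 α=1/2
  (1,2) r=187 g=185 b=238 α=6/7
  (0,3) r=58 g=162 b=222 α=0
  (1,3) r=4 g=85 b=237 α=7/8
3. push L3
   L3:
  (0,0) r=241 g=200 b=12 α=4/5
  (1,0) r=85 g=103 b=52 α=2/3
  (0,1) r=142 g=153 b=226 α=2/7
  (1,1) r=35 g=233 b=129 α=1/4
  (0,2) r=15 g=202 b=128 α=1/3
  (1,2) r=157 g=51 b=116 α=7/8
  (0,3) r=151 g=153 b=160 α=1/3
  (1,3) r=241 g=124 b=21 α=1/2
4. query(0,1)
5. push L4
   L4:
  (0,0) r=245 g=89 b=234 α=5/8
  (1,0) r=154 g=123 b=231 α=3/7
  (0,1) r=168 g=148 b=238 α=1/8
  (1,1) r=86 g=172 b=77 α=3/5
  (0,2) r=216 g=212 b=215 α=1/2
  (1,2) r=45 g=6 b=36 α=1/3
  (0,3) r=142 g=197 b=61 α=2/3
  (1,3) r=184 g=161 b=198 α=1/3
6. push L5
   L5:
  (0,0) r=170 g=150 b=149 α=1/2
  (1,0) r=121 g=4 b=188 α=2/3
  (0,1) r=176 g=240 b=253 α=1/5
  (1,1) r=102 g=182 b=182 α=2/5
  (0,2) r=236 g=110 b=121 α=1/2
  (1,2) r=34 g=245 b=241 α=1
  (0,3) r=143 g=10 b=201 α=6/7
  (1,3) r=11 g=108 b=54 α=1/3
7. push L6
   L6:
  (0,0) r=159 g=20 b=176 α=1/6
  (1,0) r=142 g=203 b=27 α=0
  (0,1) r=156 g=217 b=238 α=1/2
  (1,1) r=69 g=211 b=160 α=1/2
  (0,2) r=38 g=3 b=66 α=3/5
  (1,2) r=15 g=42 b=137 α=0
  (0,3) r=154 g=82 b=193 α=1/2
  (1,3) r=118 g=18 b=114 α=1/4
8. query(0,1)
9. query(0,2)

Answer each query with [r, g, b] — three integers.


(0,1) stack=L1,L2,L3; from [0,0,0]:
after L1 α=1/4: [251/4, 89/2, 65/4]
after L2 α=1/2: [1115/8, 257/4, 341/8]
after L3 α=2/7: [1121/8, 2509/28, 5321/56]
= [140, 90, 95]

(0,1) stack=L1,L2,L3,L4,L5,L6; from [0,0,0]:
+L1 (α=1/4) → [251/4, 89/2, 65/4]
+L2 (α=1/2) → [1115/8, 257/4, 341/8]
+L3 (α=2/7) → [1121/8, 2509/28, 5321/56]
+L4 (α=1/8) → [9191/64, 3101/32, 7225/64]
+L5 (α=1/5) → [12007/80, 5021/40, 11273/80]
+L6 (α=1/2) → [24487/160, 13701/80, 30313/160]
→ [153, 171, 189]

query (0,2) [L1,L2,L3,L4,L5,L6] — begin 0,0,0
L1 α=2/3: [460/3, 230/3, 250/3]
L2 α=1/2: [871/6, 115/3, 517/6]
L3 α=1/3: [916/9, 836/9, 901/9]
L4 α=1/2: [1430/9, 1372/9, 1418/9]
L5 α=1/2: [1777/9, 1181/9, 2507/18]
L6 α=3/5: [916/9, 2443/45, 4289/45]
→ [102, 54, 95]


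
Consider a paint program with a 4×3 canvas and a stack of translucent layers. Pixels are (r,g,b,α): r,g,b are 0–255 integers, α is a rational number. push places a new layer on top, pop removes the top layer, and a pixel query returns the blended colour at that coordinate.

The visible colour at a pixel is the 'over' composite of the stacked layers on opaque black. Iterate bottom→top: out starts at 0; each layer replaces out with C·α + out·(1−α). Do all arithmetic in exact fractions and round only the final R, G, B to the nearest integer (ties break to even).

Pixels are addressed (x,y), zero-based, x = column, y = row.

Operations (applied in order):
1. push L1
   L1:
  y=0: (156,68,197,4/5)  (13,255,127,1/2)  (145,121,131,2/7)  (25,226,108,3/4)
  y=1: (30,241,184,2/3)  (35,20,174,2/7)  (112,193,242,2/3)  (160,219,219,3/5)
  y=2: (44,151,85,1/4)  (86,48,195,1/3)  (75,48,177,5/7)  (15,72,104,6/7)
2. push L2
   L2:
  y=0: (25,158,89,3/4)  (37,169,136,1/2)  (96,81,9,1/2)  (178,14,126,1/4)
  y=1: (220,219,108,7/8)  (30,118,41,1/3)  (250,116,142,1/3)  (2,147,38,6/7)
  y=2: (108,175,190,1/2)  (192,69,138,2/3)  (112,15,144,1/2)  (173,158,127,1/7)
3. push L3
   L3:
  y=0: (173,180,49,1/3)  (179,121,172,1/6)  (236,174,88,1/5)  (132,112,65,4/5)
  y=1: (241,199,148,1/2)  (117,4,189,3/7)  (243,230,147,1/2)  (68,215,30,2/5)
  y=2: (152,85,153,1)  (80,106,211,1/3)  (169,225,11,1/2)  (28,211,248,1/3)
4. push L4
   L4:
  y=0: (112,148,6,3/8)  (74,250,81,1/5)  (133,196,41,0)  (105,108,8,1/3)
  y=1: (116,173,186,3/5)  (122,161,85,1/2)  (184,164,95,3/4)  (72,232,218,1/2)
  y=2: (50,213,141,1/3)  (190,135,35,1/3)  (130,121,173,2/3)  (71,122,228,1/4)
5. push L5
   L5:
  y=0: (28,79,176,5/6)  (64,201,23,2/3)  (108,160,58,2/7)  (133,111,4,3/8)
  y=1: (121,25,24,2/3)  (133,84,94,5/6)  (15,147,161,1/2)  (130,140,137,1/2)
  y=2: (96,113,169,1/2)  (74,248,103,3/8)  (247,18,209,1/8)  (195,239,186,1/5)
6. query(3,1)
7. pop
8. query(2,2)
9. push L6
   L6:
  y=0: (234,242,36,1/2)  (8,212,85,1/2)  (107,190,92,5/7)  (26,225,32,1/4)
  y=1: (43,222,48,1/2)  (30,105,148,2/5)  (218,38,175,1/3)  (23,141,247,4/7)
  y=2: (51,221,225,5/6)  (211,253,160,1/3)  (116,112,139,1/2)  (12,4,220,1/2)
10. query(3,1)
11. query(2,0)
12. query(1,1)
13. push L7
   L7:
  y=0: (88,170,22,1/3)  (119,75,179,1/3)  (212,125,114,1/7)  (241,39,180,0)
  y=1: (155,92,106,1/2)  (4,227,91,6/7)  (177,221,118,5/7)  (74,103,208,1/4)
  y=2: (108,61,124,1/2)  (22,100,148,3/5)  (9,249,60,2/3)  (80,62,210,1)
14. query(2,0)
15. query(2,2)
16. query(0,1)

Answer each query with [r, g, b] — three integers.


(3,1) stack=L1,L2,L3,L4,L5; from [0,0,0]:
L1 α=3/5: [96, 657/5, 657/5]
L2 α=6/7: [108/7, 5067/35, 1797/35]
L3 α=2/5: [1276/35, 30251/175, 7491/175]
L4 α=1/2: [1898/35, 70851/350, 45641/350]
L5 α=1/2: [3224/35, 119851/700, 93591/700]
rounded: [92, 171, 134]

at x=2,y=2 over L1,L2,L3,L4:
L1 α=5/7: [375/7, 240/7, 885/7]
L2 α=1/2: [1159/14, 345/14, 1893/14]
L3 α=1/2: [3525/28, 3495/28, 2047/28]
L4 α=2/3: [10805/84, 10271/84, 11735/84]
= [129, 122, 140]

query (3,1) [L1,L2,L3,L4,L6] — begin 0,0,0
L1 α=3/5: [96, 657/5, 657/5]
L2 α=6/7: [108/7, 5067/35, 1797/35]
L3 α=2/5: [1276/35, 30251/175, 7491/175]
L4 α=1/2: [1898/35, 70851/350, 45641/350]
L6 α=4/7: [8914/245, 409953/2450, 482723/2450]
→ [36, 167, 197]

(2,0) stack=L1,L2,L3,L4,L6; from [0,0,0]:
L1 α=2/7: [290/7, 242/7, 262/7]
L2 α=1/2: [481/7, 809/14, 325/14]
L3 α=1/5: [3576/35, 2836/35, 1266/35]
L4 α=0: [3576/35, 2836/35, 1266/35]
L6 α=5/7: [25877/245, 38922/245, 18632/245]
→ [106, 159, 76]

at x=1,y=1 over L1,L2,L3,L4,L6:
+L1 (α=2/7) → [10, 40/7, 348/7]
+L2 (α=1/3) → [50/3, 302/7, 983/21]
+L3 (α=3/7) → [179/3, 1292/49, 15839/147]
+L4 (α=1/2) → [545/6, 9181/98, 14167/147]
+L6 (α=2/5) → [133/2, 48123/490, 28671/245]
→ [66, 98, 117]

at x=2,y=0 over L1,L2,L3,L4,L6,L7:
L1 α=2/7: [290/7, 242/7, 262/7]
L2 α=1/2: [481/7, 809/14, 325/14]
L3 α=1/5: [3576/35, 2836/35, 1266/35]
L4 α=0: [3576/35, 2836/35, 1266/35]
L6 α=5/7: [25877/245, 38922/245, 18632/245]
L7 α=1/7: [207202/1715, 264157/1715, 139722/1715]
→ [121, 154, 81]

(2,2) stack=L1,L2,L3,L4,L6,L7; from [0,0,0]:
+L1 (α=5/7) → [375/7, 240/7, 885/7]
+L2 (α=1/2) → [1159/14, 345/14, 1893/14]
+L3 (α=1/2) → [3525/28, 3495/28, 2047/28]
+L4 (α=2/3) → [10805/84, 10271/84, 11735/84]
+L6 (α=1/2) → [20549/168, 19679/168, 23411/168]
+L7 (α=2/3) → [23573/504, 103343/504, 43571/504]
= [47, 205, 86]

(0,1) stack=L1,L2,L3,L4,L6,L7; from [0,0,0]:
+L1 (α=2/3) → [20, 482/3, 368/3]
+L2 (α=7/8) → [195, 5081/24, 659/6]
+L3 (α=1/2) → [218, 9857/48, 1547/12]
+L4 (α=3/5) → [784/5, 22313/120, 979/6]
+L6 (α=1/2) → [999/10, 48953/240, 1267/12]
+L7 (α=1/2) → [2549/20, 71033/480, 2539/24]
= [127, 148, 106]


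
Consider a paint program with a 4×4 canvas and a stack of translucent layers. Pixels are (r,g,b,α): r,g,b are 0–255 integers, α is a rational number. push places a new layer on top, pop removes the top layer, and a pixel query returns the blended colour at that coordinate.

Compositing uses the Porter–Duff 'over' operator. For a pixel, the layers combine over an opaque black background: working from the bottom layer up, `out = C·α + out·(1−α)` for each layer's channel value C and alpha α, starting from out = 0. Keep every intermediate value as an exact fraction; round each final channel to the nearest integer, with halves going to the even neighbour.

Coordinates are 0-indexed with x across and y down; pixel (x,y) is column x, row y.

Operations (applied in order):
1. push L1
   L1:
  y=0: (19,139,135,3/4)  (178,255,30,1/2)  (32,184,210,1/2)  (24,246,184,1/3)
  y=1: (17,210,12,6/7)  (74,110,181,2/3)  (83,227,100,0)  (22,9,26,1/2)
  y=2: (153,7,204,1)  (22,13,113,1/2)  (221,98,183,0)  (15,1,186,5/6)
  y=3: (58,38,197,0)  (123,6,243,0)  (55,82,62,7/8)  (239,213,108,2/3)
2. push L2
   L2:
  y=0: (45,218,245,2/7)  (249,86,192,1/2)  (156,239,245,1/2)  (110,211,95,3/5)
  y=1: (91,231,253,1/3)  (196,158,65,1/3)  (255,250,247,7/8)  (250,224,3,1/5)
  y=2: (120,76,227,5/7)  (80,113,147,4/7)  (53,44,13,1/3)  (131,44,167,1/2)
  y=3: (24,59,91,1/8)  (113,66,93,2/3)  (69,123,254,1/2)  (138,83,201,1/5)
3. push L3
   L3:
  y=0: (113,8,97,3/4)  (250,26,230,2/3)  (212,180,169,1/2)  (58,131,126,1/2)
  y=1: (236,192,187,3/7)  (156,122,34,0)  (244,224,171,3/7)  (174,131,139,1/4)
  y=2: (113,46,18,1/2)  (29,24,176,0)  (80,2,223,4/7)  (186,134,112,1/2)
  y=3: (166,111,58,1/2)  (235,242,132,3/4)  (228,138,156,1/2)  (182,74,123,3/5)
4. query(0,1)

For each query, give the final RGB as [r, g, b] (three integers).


(0,1) stack=L1,L2,L3; from [0,0,0]:
L1 α=6/7: [102/7, 180, 72/7]
L2 α=1/3: [841/21, 197, 1915/21]
L3 α=3/7: [18232/147, 1364/7, 19441/147]
→ [124, 195, 132]


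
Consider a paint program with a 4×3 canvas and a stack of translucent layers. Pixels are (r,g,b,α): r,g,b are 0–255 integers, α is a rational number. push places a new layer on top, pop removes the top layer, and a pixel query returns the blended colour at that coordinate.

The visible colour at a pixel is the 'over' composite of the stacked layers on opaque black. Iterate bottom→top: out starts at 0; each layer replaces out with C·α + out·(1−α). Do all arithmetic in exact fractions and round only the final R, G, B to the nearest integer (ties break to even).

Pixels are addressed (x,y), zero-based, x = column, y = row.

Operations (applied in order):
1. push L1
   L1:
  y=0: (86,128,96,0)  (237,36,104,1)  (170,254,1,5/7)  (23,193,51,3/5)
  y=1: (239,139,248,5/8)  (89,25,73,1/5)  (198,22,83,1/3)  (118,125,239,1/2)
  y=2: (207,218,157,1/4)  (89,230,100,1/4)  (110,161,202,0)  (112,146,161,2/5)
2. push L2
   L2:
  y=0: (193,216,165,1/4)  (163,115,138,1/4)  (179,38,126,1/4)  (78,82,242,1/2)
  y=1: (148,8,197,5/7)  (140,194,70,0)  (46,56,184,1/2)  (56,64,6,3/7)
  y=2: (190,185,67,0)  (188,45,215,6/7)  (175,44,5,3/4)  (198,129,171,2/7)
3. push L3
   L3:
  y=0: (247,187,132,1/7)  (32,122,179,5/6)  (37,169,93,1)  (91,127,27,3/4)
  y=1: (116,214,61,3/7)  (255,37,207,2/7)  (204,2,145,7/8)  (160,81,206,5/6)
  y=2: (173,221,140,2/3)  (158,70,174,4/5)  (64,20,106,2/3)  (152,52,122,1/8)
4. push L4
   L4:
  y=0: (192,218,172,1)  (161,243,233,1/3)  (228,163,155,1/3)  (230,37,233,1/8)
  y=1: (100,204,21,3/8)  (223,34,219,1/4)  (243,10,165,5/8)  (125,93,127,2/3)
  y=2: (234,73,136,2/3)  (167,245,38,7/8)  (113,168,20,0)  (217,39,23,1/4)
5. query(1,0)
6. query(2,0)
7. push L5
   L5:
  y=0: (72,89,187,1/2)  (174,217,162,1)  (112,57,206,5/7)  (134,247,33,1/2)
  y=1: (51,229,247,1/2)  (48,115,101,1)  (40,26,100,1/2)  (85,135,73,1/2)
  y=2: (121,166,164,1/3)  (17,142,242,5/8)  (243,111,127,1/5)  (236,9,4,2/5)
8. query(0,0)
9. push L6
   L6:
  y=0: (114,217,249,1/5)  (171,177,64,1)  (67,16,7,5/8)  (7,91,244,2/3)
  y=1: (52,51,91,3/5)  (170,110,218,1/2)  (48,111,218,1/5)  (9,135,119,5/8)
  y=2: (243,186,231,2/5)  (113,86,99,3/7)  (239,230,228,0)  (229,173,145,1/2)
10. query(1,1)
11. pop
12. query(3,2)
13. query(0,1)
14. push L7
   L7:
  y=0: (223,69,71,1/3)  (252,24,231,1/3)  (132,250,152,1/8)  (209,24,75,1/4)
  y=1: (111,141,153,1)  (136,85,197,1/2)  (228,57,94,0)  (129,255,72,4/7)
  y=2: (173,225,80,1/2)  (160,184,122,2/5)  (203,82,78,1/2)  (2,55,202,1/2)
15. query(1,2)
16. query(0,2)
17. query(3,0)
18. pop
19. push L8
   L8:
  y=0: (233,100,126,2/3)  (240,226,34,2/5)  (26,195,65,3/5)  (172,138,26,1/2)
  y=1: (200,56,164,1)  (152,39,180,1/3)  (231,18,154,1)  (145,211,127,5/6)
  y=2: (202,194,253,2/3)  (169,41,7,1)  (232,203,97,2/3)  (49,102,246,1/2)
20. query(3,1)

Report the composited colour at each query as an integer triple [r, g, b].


at x=1,y=0 over L1,L2,L3,L4:
L1 α=1: [237, 36, 104]
L2 α=1/4: [437/2, 223/4, 225/2]
L3 α=5/6: [757/12, 2663/24, 2015/12]
L4 α=1/3: [1723/18, 5579/36, 3413/18]
rounded: [96, 155, 190]

at x=2,y=0 over L1,L2,L3,L4:
+L1 (α=5/7) → [850/7, 1270/7, 5/7]
+L2 (α=1/4) → [3803/28, 1019/7, 897/28]
+L3 (α=1) → [37, 169, 93]
+L4 (α=1/3) → [302/3, 167, 341/3]
rounded: [101, 167, 114]

query (0,0) [L1,L2,L3,L4,L5] — begin 0,0,0
after L1 α=0: [0, 0, 0]
after L2 α=1/4: [193/4, 54, 165/4]
after L3 α=1/7: [1073/14, 73, 759/14]
after L4 α=1: [192, 218, 172]
after L5 α=1/2: [132, 307/2, 359/2]
= [132, 154, 180]

query (1,1) [L1,L2,L3,L4,L5,L6] — begin 0,0,0
+L1 (α=1/5) → [89/5, 5, 73/5]
+L2 (α=0) → [89/5, 5, 73/5]
+L3 (α=2/7) → [599/7, 99/7, 487/7]
+L4 (α=1/4) → [1679/14, 535/28, 1497/14]
+L5 (α=1) → [48, 115, 101]
+L6 (α=1/2) → [109, 225/2, 319/2]
rounded: [109, 112, 160]

(3,2) stack=L1,L2,L3,L4,L5; from [0,0,0]:
L1 α=2/5: [224/5, 292/5, 322/5]
L2 α=2/7: [620/7, 550/7, 664/7]
L3 α=1/8: [193/2, 301/4, 393/4]
L4 α=1/4: [1013/8, 1059/16, 1271/16]
L5 α=2/5: [1363/8, 693/16, 3941/80]
→ [170, 43, 49]

at x=0,y=1 over L1,L2,L3,L4,L5:
after L1 α=5/8: [1195/8, 695/8, 155]
after L2 α=5/7: [4155/28, 855/28, 185]
after L3 α=3/7: [6591/49, 5349/49, 923/7]
after L4 α=3/8: [47655/392, 56733/392, 632/7]
after L5 α=1/2: [67647/784, 146501/784, 2361/14]
rounded: [86, 187, 169]

query (1,2) [L1,L2,L3,L4,L5,L7] — begin 0,0,0
L1 α=1/4: [89/4, 115/2, 25]
L2 α=6/7: [4601/28, 655/14, 1315/7]
L3 α=4/5: [22297/140, 915/14, 6187/35]
L4 α=7/8: [185957/1120, 24925/112, 15497/280]
L5 α=5/8: [653071/8960, 154295/896, 385291/2240]
L7 α=2/5: [4826413/44800, 792613/4480, 1702433/11200]
→ [108, 177, 152]

at x=0,y=2 over L1,L2,L3,L4,L5,L7:
after L1 α=1/4: [207/4, 109/2, 157/4]
after L2 α=0: [207/4, 109/2, 157/4]
after L3 α=2/3: [1591/12, 331/2, 1277/12]
after L4 α=2/3: [7207/36, 623/6, 4541/36]
after L5 α=1/3: [9385/54, 1121/9, 7493/54]
after L7 α=1/2: [18727/108, 1573/9, 11813/108]
→ [173, 175, 109]

query (3,0) [L1,L2,L3,L4,L5,L7] — begin 0,0,0
L1 α=3/5: [69/5, 579/5, 153/5]
L2 α=1/2: [459/10, 989/10, 1363/10]
L3 α=3/4: [3189/40, 4799/40, 2173/40]
L4 α=1/8: [31523/320, 35073/320, 24531/320]
L5 α=1/2: [74403/640, 114113/640, 35091/640]
L7 α=1/4: [356969/2560, 357699/2560, 153273/2560]
rounded: [139, 140, 60]

query (3,1) [L1,L2,L3,L4,L5,L8] — begin 0,0,0
L1 α=1/2: [59, 125/2, 239/2]
L2 α=3/7: [404/7, 442/7, 496/7]
L3 α=5/6: [3002/21, 3277/42, 3853/21]
L4 α=2/3: [8252/63, 11089/126, 9187/63]
L5 α=1/2: [13607/126, 28099/252, 6893/63]
L8 α=5/6: [104957/756, 293959/1512, 23449/189]
= [139, 194, 124]
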